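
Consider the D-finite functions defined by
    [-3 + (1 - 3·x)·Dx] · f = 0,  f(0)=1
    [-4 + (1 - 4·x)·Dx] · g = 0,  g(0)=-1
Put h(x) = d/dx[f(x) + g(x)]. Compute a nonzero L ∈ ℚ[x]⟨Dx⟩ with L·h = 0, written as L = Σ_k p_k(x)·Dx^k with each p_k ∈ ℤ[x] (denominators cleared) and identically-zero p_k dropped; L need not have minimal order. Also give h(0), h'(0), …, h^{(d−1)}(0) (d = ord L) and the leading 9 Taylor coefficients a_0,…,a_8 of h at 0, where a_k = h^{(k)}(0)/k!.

f: a_k = 1, 3, 9, 27, 81, 243, 729, 2187, 6561, …
g: a_k = -1, -4, -16, -64, -256, -1024, -4096, -16384, -65536, …
L₀ := lclm(L_f,L_g); ord L₀ ≤ 1+1.
Derive L from L₀ (diff closure).
L = 72 + (-21 + 72·x)·Dx + (1 - 7·x + 12·x^2)·Dx^2  (order 2).
h: a_k = -1, -14, -111, -700, -3905, -20202, -99379, -471800, -2182149, …
ICs: h(0) = -1, h′(0) = -14.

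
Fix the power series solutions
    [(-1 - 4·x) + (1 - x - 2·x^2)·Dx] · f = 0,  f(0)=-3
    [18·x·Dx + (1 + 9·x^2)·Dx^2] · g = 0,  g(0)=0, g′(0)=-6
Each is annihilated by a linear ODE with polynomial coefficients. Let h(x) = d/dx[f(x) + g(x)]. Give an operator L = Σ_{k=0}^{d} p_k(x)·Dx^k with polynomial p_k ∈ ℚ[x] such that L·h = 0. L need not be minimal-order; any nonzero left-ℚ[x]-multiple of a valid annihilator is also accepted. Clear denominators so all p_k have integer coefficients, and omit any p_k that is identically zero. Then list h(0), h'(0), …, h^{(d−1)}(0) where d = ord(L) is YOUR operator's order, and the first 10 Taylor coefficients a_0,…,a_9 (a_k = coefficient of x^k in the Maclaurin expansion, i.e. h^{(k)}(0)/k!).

f: a_k = -3, -3, -9, -15, -33, -63, -129, -255, -513, -1023, …
g: a_k = 0, -6, 0, 18, 0, -486/5, 0, 4374/7, 0, -4374, …
L₀ := lclm(L_f,L_g); ord L₀ ≤ 1+2.
Derive L from L₀ (diff closure).
L = (-18 + 72·x + 918·x^2 + 1872·x^3 + 4608·x^4 + 1296·x^6) + (8 + 30·x + 278·x^3 + 1788·x^4 + 3216·x^5 + 324·x^6 + 1296·x^7)·Dx + (-1 - 4·x - 24·x^2 - 4·x^3 - 103·x^4 + 300·x^5 + 312·x^6 + 108·x^7 + 216·x^8)·Dx^2  (order 2).
h: a_k = -9, -18, 9, -132, -801, -774, 2589, -4104, -48573, -20490, …
ICs: h(0) = -9, h′(0) = -18.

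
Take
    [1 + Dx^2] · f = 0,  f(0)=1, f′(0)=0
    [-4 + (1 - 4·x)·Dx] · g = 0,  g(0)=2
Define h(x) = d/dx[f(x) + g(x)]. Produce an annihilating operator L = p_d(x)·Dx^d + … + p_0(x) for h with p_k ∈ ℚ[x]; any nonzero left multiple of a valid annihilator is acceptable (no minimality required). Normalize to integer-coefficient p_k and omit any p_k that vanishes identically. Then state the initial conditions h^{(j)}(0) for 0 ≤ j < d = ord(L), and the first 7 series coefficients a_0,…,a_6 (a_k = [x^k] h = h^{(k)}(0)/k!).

L = (1544 - 64·x + 128·x^2) + (-97 + 396·x - 48·x^2 + 64·x^3)·Dx + (1544 - 64·x + 128·x^2)·Dx^2 + (-97 + 396·x - 48·x^2 + 64·x^3)·Dx^3  (order 3).
h: a_k = 8, 63, 384, 12289/6, 10240, 5898239/120, 229376, …
ICs: h(0) = 8, h′(0) = 63, h′′(0) = 768.

f: a_k = 1, 0, -1/2, 0, 1/24, 0, -1/720, …
g: a_k = 2, 8, 32, 128, 512, 2048, 8192, …
Sum ⇒ L₀ = lclm(L_f,L_g) in ℚ(x)⟨Dx⟩.
Differentiate: ansatz ord ≤ ord L₀ ⇒ L.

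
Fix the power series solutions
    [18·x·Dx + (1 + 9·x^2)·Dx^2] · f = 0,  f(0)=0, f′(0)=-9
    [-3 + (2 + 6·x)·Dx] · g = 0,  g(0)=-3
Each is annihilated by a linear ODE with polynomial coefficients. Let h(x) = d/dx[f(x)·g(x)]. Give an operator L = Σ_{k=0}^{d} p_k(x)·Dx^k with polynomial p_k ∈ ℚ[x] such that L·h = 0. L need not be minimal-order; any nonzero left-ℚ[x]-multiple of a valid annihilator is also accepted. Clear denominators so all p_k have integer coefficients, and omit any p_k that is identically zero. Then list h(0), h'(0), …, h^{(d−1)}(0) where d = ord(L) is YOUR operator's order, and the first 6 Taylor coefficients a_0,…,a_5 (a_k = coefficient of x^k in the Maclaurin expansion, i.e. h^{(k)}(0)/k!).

L = (15 + 360·x + 54·x^2 - 1944·x^3 - 729·x^4) + (28 + 252·x + 648·x^2 - 1512·x^3 - 6804·x^4 - 2916·x^5)·Dx + (4 + 8·x - 36·x^2 - 144·x^3 - 756·x^4 - 1944·x^5 - 972·x^6)·Dx^2  (order 2).
h: a_k = 27, 81, -2673/8, -1215/4, 283581/128, 2683449/640, …
ICs: h(0) = 27, h′(0) = 81.

f: a_k = 0, -9, 0, 27, 0, -729/5, …
g: a_k = -3, -9/2, 27/8, -81/16, 1215/128, -5103/256, …
L₀ := L_f ⊗_s L_g (sym. prod.), ord ≤ 2.
Derive L from L₀ (diff closure).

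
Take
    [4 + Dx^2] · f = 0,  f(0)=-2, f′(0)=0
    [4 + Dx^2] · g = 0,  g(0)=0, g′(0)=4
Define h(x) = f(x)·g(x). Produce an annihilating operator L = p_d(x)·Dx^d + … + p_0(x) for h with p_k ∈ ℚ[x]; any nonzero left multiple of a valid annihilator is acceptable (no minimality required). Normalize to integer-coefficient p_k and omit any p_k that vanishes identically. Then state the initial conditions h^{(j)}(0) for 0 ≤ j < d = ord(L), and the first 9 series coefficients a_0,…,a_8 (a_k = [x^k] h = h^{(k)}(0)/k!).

f: a_k = -2, 0, 4, 0, -4/3, 0, 8/45, 0, -4/315, …
g: a_k = 0, 4, 0, -8/3, 0, 8/15, 0, -16/315, 0, …
Product ⇒ symmetric product L₀, ord ≤ 4.
L = 16·Dx + Dx^3  (order 3).
h: a_k = 0, -8, 0, 64/3, 0, -256/15, 0, 2048/315, 0, …
ICs: h(0) = 0, h′(0) = -8, h′′(0) = 0.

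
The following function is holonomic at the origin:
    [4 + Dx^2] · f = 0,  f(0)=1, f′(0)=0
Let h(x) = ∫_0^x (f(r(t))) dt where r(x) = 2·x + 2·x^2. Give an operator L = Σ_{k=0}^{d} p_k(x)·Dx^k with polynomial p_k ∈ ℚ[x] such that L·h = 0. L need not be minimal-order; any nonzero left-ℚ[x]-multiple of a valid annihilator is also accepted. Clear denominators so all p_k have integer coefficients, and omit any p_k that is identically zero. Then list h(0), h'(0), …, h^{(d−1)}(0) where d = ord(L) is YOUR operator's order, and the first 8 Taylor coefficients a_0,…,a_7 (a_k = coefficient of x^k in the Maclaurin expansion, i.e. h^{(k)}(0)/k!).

L = (16 + 96·x + 192·x^2 + 128·x^3)·Dx - 2·Dx^2 + (1 + 2·x)·Dx^3  (order 3).
h: a_k = 0, 1, 0, -8/3, -4, 8/15, 64/9, 2624/315, …
ICs: h(0) = 0, h′(0) = 1, h′′(0) = 0.

f: a_k = 1, 0, -2, 0, 2/3, 0, -4/45, 0, …
Change of var in L_f (x↦r) gives L₀.
h=∫₀ˣh₀: take L = L₀·Dx.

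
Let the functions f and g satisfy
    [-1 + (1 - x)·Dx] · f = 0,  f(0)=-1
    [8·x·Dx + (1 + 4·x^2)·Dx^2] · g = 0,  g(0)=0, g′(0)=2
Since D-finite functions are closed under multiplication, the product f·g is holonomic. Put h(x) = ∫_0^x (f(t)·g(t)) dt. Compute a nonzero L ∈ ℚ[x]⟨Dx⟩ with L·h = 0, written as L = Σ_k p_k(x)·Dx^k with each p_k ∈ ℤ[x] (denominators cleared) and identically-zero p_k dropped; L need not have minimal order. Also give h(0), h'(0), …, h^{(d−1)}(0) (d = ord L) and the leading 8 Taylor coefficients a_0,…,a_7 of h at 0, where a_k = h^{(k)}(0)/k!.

L = 8·x·Dx + (2 - 8·x + 16·x^2)·Dx^2 + (-1 + x - 4·x^2 + 4·x^3)·Dx^3  (order 3).
h: a_k = 0, 0, -1, -2/3, 1/6, 2/15, -43/45, -86/105, …
ICs: h(0) = 0, h′(0) = 0, h′′(0) = -2.

f: a_k = -1, -1, -1, -1, -1, -1, -1, -1, …
g: a_k = 0, 2, 0, -8/3, 0, 32/5, 0, -128/7, …
L₀ := L_f ⊗_s L_g (sym. prod.), ord ≤ 2.
Integrate: L := L₀·Dx.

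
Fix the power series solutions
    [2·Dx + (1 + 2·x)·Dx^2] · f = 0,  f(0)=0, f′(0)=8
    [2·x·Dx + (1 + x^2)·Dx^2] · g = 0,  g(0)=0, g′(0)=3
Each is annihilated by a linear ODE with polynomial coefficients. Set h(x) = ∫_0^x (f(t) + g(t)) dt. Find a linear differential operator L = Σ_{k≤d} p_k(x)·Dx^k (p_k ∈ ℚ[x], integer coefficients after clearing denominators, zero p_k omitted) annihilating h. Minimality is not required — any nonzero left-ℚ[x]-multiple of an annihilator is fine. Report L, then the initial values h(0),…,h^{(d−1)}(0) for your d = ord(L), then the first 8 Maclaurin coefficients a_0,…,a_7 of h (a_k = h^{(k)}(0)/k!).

f: a_k = 0, 8, -8, 32/3, -16, 128/5, -128/3, 512/7, …
g: a_k = 0, 3, 0, -1, 0, 3/5, 0, -3/7, …
Weyl lclm of L_f,L_g ⇒ L₀ (ord ≤ 4).
h=∫h₀ ⇒ L = L₀·Dx.
L = (-2 - 12·x + 6·x^2 + 4·x^3)·Dx^2 + (-5 - 4·x - 9·x^2 + 12·x^3 + 8·x^4)·Dx^3 + (-1 - x + 2·x^2 + x^3 + 3·x^4 + 2·x^5)·Dx^4  (order 4).
h: a_k = 0, 0, 11/2, -8/3, 29/12, -16/5, 131/30, -128/21, …
ICs: h(0) = 0, h′(0) = 0, h′′(0) = 11, h′′′(0) = -16.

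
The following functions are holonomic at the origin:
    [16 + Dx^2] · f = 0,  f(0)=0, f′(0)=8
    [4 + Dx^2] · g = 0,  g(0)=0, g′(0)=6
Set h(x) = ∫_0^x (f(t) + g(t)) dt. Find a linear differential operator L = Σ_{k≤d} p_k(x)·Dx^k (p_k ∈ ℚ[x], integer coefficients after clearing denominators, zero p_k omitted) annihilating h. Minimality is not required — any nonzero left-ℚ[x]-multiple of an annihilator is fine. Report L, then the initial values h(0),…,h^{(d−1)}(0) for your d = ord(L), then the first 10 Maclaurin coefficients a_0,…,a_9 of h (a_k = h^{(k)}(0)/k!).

L = 64·Dx + 20·Dx^3 + Dx^5  (order 5).
h: a_k = 0, 0, 7, 0, -19/3, 0, 134/45, 0, -37/45, 0, …
ICs: h(0) = 0, h′(0) = 0, h′′(0) = 14, h′′′(0) = 0, h′′′′(0) = -152.

f: a_k = 0, 8, 0, -64/3, 0, 256/15, 0, -2048/315, 0, 4096/2835, …
g: a_k = 0, 6, 0, -4, 0, 4/5, 0, -8/105, 0, 4/945, …
f+g: L₀ = lclm(L_f,L_g), ord ≤ 2+2.
h=∫h₀ ⇒ L = L₀·Dx.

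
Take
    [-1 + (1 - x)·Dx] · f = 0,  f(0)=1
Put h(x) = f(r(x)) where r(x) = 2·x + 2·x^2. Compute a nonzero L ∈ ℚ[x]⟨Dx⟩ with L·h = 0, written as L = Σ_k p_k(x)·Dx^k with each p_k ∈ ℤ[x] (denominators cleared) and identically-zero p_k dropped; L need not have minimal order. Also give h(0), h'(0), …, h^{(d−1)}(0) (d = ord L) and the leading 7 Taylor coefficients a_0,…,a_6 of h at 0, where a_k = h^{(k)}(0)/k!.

L = (2 + 4·x) + (-1 + 2·x + 2·x^2)·Dx  (order 1).
h: a_k = 1, 2, 6, 16, 44, 120, 328, …
ICs: h(0) = 1.

f: a_k = 1, 1, 1, 1, 1, 1, 1, …
Change of var in L_f (x↦r) gives L₀.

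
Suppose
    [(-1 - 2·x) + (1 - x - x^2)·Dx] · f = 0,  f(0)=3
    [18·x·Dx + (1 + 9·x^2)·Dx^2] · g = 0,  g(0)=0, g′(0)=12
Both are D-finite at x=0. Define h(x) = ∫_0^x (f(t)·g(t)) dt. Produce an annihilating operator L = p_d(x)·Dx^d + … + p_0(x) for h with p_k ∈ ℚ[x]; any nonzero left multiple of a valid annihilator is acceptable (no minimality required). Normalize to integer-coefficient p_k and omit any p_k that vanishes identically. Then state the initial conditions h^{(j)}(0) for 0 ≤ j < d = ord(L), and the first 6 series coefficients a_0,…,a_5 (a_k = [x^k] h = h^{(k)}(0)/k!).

f: a_k = 3, 3, 6, 9, 15, 24, …
g: a_k = 0, 12, 0, -36, 0, 972/5, …
L₀ := L_f ⊗_s L_g (sym. prod.), ord ≤ 2.
h=∫₀ˣh₀: take L = L₀·Dx.
L = (2 + 18·x + 54·x^2)·Dx + (2 - 14·x + 36·x^2 + 54·x^3)·Dx^2 + (-1 + x - 8·x^2 + 9·x^3 + 9·x^4)·Dx^3  (order 3).
h: a_k = 0, 0, 18, 12, -9, 0, …
ICs: h(0) = 0, h′(0) = 0, h′′(0) = 36.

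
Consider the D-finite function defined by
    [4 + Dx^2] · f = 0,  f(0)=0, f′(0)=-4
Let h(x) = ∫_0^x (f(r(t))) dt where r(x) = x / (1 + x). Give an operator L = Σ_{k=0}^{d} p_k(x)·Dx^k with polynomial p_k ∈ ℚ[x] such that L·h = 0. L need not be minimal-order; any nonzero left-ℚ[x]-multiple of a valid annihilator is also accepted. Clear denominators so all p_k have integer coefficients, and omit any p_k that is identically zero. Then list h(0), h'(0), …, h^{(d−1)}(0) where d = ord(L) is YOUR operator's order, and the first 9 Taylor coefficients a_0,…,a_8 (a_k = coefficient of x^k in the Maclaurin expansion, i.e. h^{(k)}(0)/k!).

L = 4·Dx + (2 + 6·x + 6·x^2 + 2·x^3)·Dx^2 + (1 + 4·x + 6·x^2 + 4·x^3 + x^4)·Dx^3  (order 3).
h: a_k = 0, 0, -2, 4/3, -1/3, -4/5, 86/45, -20/7, 2209/630, …
ICs: h(0) = 0, h′(0) = 0, h′′(0) = -4.

f: a_k = 0, -4, 0, 8/3, 0, -8/15, 0, 16/315, 0, …
Change of var in L_f (x↦r) gives L₀.
h=∫₀ˣh₀: take L = L₀·Dx.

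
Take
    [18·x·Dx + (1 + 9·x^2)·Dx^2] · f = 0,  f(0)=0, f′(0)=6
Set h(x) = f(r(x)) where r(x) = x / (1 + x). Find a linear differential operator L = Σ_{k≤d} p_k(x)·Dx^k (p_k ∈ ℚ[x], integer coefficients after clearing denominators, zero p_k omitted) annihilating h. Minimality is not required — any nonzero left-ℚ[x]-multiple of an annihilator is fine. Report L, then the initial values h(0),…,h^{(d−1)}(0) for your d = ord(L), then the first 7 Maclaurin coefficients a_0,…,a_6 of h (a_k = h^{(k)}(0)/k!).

L = (2 + 20·x)·Dx + (1 + 2·x + 10·x^2)·Dx^2  (order 2).
h: a_k = 0, 6, -6, -12, 48, -24/5, -312, …
ICs: h(0) = 0, h′(0) = 6.

f: a_k = 0, 6, 0, -18, 0, 486/5, 0, …
Change of var in L_f (x↦r) gives L₀.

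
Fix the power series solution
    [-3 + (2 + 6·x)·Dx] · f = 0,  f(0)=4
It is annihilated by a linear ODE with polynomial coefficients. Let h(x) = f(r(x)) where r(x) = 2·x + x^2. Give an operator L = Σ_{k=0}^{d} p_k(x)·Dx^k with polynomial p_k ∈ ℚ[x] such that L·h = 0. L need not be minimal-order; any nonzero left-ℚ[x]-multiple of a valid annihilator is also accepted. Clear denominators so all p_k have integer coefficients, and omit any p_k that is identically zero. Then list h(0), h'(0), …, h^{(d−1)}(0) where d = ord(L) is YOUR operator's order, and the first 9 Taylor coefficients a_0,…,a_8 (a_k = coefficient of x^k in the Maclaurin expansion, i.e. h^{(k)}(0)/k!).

L = (-3 - 3·x) + (1 + 6·x + 3·x^2)·Dx  (order 1).
h: a_k = 4, 12, -12, 36, -126, 486, -1998, 8586, -76221/2, …
ICs: h(0) = 4.

f: a_k = 4, 6, -9/2, 27/4, -405/32, 1701/64, -15309/256, 72171/512, -2814669/8192, …
Substitute x→r, Dx→(1/r')Dx; clear ⇒ L₀.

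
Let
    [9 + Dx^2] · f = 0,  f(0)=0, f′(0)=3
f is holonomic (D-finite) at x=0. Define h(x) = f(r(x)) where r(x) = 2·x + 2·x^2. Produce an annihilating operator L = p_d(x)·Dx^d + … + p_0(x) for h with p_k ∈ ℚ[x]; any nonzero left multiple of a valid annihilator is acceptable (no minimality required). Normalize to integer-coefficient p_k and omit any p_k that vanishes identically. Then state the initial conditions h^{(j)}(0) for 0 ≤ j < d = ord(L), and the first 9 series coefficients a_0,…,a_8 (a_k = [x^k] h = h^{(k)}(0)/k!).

L = (36 + 216·x + 432·x^2 + 288·x^3) - 2·Dx + (1 + 2·x)·Dx^2  (order 2).
h: a_k = 0, 6, 6, -36, -108, -216/5, 288, 20736/35, 1296/5, …
ICs: h(0) = 0, h′(0) = 6.

f: a_k = 0, 3, 0, -9/2, 0, 81/40, 0, -243/560, 0, …
Substitute x→r, Dx→(1/r')Dx; clear ⇒ L₀.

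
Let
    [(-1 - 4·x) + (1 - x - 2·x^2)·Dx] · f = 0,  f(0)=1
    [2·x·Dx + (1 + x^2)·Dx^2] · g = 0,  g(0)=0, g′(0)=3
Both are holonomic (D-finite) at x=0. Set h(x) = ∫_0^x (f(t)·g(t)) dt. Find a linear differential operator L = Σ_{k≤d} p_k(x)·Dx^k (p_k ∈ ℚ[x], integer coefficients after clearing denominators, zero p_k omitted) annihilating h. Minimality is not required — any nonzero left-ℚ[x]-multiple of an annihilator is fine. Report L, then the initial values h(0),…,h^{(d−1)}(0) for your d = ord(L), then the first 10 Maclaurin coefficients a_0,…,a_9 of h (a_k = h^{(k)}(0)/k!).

f: a_k = 1, 1, 3, 5, 11, 21, 43, 85, 171, 341, …
g: a_k = 0, 3, 0, -1, 0, 3/5, 0, -3/7, 0, 1/3, …
L₀ := L_f ⊗_s L_g (sym. prod.), ord ≤ 2.
Integrate: L := L₀·Dx.
L = (4 + 2·x + 12·x^2)·Dx + (2 + 6·x + 4·x^2 + 12·x^3)·Dx^2 + (-1 + x + x^2 + x^3 + 2·x^4)·Dx^3  (order 3).
h: a_k = 0, 0, 3/2, 1, 2, 14/5, 51/10, 293/35, 2089/140, 184/7, …
ICs: h(0) = 0, h′(0) = 0, h′′(0) = 3.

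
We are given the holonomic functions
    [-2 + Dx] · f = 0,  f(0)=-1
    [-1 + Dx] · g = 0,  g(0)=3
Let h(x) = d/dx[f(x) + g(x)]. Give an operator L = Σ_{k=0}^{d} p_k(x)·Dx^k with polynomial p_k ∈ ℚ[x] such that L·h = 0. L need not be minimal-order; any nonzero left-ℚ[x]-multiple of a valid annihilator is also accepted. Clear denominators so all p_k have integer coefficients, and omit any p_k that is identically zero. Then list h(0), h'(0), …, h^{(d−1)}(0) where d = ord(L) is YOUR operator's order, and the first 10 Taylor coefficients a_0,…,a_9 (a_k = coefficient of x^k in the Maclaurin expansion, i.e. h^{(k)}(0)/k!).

L = 2 - 3·Dx + Dx^2  (order 2).
h: a_k = 1, -1, -5/2, -13/6, -29/24, -61/120, -25/144, -253/5040, -509/40320, -1021/362880, …
ICs: h(0) = 1, h′(0) = -1.

f: a_k = -1, -2, -2, -4/3, -2/3, -4/15, -4/45, -8/315, -2/315, -4/2835, …
g: a_k = 3, 3, 3/2, 1/2, 1/8, 1/40, 1/240, 1/1680, 1/13440, 1/120960, …
Weyl lclm of L_f,L_g ⇒ L₀ (ord ≤ 2).
Derive L from L₀ (diff closure).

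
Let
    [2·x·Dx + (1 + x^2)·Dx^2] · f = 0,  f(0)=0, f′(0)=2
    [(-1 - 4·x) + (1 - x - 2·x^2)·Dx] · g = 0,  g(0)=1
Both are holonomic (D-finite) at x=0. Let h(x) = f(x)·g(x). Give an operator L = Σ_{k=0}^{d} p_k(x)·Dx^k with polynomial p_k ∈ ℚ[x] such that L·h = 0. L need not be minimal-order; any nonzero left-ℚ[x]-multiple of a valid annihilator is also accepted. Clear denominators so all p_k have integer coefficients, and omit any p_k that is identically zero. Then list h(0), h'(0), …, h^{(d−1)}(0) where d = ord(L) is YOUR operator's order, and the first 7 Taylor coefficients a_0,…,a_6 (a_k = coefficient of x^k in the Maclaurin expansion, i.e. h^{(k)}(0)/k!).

L = (4 + 2·x + 12·x^2) + (2 + 6·x + 4·x^2 + 12·x^3)·Dx + (-1 + x + x^2 + x^3 + 2·x^4)·Dx^2  (order 2).
h: a_k = 0, 2, 2, 16/3, 28/3, 102/5, 586/15, …
ICs: h(0) = 0, h′(0) = 2.

f: a_k = 0, 2, 0, -2/3, 0, 2/5, 0, …
g: a_k = 1, 1, 3, 5, 11, 21, 43, …
h₀=f·g: eliminate ⇒ L₀, order ≤ 2·1.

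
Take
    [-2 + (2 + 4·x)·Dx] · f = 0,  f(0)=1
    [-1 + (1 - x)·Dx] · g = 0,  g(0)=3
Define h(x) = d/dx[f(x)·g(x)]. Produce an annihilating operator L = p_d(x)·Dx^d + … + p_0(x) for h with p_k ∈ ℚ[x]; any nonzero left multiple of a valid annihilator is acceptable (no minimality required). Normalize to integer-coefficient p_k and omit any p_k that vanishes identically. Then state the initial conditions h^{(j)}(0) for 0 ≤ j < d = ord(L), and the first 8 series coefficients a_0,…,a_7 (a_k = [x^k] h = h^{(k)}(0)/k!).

L = (3 + 12·x + 3·x^2) + (-2 - 3·x + 3·x^2 + 2·x^3)·Dx  (order 1).
h: a_k = 6, 9, 18, 33/2, 135/4, 135/8, 63, -135/16, …
ICs: h(0) = 6.

f: a_k = 1, 1, -1/2, 1/2, -5/8, 7/8, -21/16, 33/16, …
g: a_k = 3, 3, 3, 3, 3, 3, 3, 3, …
L₀ := L_f ⊗_s L_g (sym. prod.), ord ≤ 1.
h=h₀': d/dx-closure on L₀ ⇒ L.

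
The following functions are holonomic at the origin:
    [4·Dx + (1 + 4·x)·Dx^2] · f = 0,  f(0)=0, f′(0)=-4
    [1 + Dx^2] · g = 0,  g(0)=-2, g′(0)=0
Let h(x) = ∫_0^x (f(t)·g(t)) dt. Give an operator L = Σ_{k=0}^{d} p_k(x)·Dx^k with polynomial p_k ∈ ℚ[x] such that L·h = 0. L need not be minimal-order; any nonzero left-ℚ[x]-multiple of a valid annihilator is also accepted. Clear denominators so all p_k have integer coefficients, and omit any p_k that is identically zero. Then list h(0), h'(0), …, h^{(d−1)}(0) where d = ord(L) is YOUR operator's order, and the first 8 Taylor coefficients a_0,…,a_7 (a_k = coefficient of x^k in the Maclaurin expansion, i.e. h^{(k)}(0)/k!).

L = (-147 - 144·x - 224·x^2 + 256·x^3 + 256·x^4)·Dx + (-56 - 160·x + 384·x^2 + 512·x^3)·Dx^2 + (-150 - 160·x - 192·x^2 + 512·x^3 + 512·x^4)·Dx^3 + (-56 - 160·x + 384·x^2 + 512·x^3)·Dx^4 + (-3 - 16·x + 32·x^2 + 256·x^3 + 256·x^4)·Dx^5  (order 5).
h: a_k = 0, 0, 4, -16/3, 29/3, -24, 1943/30, -186, …
ICs: h(0) = 0, h′(0) = 0, h′′(0) = 8, h′′′(0) = -32, h′′′′(0) = 232.

f: a_k = 0, -4, 8, -64/3, 64, -1024/5, 2048/3, -16384/7, …
g: a_k = -2, 0, 1, 0, -1/12, 0, 1/360, 0, …
L₀ := L_f ⊗_s L_g (sym. prod.), ord ≤ 4.
h=∫₀ˣh₀: take L = L₀·Dx.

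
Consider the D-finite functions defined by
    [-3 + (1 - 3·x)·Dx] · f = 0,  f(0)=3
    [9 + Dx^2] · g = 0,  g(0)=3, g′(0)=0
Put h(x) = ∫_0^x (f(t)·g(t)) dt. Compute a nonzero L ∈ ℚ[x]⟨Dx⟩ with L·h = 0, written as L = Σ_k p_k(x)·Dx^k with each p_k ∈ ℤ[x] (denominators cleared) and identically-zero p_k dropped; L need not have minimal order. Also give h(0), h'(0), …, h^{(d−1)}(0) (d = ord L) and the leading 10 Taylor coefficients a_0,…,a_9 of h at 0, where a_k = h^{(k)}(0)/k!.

L = (-9 + 27·x)·Dx + 6·Dx^2 + (-1 + 3·x)·Dx^3  (order 3).
h: a_k = 0, 9, 27/2, 27/2, 243/8, 3159/40, 3159/16, 283581/560, 850743/640, 3176253/896, …
ICs: h(0) = 0, h′(0) = 9, h′′(0) = 27.

f: a_k = 3, 9, 27, 81, 243, 729, 2187, 6561, 19683, 59049, …
g: a_k = 3, 0, -27/2, 0, 81/8, 0, -243/80, 0, 2187/4480, 0, …
Product ⇒ symmetric product L₀, ord ≤ 2.
Integrate: L := L₀·Dx.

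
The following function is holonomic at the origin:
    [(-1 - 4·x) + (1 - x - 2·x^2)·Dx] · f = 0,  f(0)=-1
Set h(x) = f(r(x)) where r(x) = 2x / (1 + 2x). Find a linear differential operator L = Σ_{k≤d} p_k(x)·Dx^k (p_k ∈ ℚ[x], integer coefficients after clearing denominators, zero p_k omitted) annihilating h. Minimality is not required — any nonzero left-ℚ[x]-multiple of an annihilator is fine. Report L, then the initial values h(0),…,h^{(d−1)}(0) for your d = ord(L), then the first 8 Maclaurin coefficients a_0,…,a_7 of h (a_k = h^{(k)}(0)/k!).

L = (2 + 20·x) + (-1 - 4·x + 4·x^2 + 16·x^3)·Dx  (order 1).
h: a_k = -1, -2, -8, 0, -64, 128, -768, 2560, …
ICs: h(0) = -1.

f: a_k = -1, -1, -3, -5, -11, -21, -43, -85, …
L₀ from L_f via x↦r, Dx↦r'^{-1}Dx.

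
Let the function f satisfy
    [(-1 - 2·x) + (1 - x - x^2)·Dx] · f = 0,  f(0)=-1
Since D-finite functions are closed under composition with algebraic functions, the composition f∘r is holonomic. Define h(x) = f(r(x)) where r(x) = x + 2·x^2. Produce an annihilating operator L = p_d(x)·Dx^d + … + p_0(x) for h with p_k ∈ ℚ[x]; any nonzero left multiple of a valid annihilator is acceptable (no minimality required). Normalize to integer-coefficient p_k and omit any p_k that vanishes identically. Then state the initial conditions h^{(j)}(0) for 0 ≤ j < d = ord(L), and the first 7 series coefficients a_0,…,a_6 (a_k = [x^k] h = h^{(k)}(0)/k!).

L = (1 + 6·x + 12·x^2 + 16·x^3) + (-1 + x + 3·x^2 + 4·x^3 + 4·x^4)·Dx  (order 1).
h: a_k = -1, -1, -4, -11, -31, -84, -237, …
ICs: h(0) = -1.

f: a_k = -1, -1, -2, -3, -5, -8, -13, …
Change of var in L_f (x↦r) gives L₀.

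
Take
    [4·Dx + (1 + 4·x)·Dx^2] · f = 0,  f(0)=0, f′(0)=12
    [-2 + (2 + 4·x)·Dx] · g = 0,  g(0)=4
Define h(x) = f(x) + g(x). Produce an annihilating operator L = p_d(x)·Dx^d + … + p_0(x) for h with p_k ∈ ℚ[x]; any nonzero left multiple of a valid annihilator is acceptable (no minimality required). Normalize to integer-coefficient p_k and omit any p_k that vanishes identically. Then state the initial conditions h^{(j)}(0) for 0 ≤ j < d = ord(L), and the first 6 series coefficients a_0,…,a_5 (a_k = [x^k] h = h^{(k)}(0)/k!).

L = (20 + 16·x)·Dx + (29 + 104·x + 80·x^2)·Dx^2 + (3 + 22·x + 48·x^2 + 32·x^3)·Dx^3  (order 3).
h: a_k = 4, 16, -26, 66, -389/2, 6179/10, …
ICs: h(0) = 4, h′(0) = 16, h′′(0) = -52.

f: a_k = 0, 12, -24, 64, -192, 3072/5, …
g: a_k = 4, 4, -2, 2, -5/2, 7/2, …
h₀=f+g: left-lcm gives L₀, ord ≤ 3.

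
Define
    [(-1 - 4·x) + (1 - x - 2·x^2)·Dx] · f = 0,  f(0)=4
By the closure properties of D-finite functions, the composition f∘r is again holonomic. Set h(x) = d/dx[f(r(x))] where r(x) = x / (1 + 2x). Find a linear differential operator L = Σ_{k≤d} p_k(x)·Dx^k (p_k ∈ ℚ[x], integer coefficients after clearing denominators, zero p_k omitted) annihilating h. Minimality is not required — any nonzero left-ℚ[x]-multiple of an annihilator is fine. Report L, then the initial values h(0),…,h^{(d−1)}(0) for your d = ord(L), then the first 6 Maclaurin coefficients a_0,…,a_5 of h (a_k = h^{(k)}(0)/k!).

f: a_k = 4, 4, 12, 20, 44, 84, …
Change of var in L_f (x↦r) gives L₀.
Differentiate: ansatz ord ≤ ord L₀ ⇒ L.
L = 2 + (-1 - 11·x - 36·x^2 - 36·x^3)·Dx  (order 1).
h: a_k = 4, 8, -36, 144, -540, 1944, …
ICs: h(0) = 4.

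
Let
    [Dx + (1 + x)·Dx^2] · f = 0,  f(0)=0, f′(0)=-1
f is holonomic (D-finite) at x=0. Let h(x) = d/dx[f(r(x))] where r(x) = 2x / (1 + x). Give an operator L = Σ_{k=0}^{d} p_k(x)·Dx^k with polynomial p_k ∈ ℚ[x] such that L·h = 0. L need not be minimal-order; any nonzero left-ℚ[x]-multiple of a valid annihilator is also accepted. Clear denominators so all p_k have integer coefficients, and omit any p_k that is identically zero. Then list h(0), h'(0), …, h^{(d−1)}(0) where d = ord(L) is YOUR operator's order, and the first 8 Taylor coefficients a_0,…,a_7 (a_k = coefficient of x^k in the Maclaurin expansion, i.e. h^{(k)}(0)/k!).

L = (4 + 6·x) + (1 + 4·x + 3·x^2)·Dx  (order 1).
h: a_k = -2, 8, -26, 80, -242, 728, -2186, 6560, …
ICs: h(0) = -2.

f: a_k = 0, -1, 1/2, -1/3, 1/4, -1/5, 1/6, -1/7, …
L₀ from L_f via x↦r, Dx↦r'^{-1}Dx.
h₀' ⇒ L via d/dx closure of L₀.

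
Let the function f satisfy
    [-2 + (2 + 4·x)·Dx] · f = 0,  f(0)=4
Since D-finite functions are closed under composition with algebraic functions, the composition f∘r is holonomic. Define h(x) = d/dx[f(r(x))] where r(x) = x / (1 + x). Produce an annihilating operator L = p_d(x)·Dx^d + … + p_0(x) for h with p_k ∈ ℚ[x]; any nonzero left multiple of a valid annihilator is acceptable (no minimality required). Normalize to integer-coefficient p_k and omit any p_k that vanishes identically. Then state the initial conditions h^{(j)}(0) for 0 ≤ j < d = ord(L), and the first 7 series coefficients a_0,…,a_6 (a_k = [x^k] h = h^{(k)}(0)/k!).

f: a_k = 4, 4, -2, 2, -5/2, 7/2, -21/4, …
Change of var in L_f (x↦r) gives L₀.
Differentiate: ansatz ord ≤ ord L₀ ⇒ L.
L = (-3 - 6·x) + (-1 - 4·x - 3·x^2)·Dx  (order 1).
h: a_k = 4, -12, 30, -74, 375/2, -981/2, 5271/4, …
ICs: h(0) = 4.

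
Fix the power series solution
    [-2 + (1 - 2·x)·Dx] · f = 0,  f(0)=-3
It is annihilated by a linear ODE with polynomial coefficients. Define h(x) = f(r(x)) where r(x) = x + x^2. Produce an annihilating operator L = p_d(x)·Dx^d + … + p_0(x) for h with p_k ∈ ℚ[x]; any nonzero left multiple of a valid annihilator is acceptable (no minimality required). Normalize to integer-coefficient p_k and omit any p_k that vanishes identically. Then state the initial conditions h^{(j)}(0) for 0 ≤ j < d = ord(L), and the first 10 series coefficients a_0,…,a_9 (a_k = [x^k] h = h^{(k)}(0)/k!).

f: a_k = -3, -6, -12, -24, -48, -96, -192, -384, -768, -1536, …
Change of var in L_f (x↦r) gives L₀.
L = (2 + 4·x) + (-1 + 2·x + 2·x^2)·Dx  (order 1).
h: a_k = -3, -6, -18, -48, -132, -360, -984, -2688, -7344, -20064, …
ICs: h(0) = -3.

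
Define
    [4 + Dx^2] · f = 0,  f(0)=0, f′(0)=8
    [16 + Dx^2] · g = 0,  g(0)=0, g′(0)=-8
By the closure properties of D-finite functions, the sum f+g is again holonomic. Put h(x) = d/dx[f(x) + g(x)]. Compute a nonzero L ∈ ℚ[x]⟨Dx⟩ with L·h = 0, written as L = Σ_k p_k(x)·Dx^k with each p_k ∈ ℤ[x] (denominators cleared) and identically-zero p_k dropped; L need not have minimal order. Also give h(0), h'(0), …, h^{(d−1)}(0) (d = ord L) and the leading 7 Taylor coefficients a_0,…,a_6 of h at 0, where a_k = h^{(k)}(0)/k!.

f: a_k = 0, 8, 0, -16/3, 0, 16/15, 0, …
g: a_k = 0, -8, 0, 64/3, 0, -256/15, 0, …
L₀ := lclm(L_f,L_g); ord L₀ ≤ 2+2.
h₀' ⇒ L via d/dx closure of L₀.
L = 64 + 20·Dx^2 + Dx^4  (order 4).
h: a_k = 0, 0, 48, 0, -80, 0, 224/5, …
ICs: h(0) = 0, h′(0) = 0, h′′(0) = 96, h′′′(0) = 0.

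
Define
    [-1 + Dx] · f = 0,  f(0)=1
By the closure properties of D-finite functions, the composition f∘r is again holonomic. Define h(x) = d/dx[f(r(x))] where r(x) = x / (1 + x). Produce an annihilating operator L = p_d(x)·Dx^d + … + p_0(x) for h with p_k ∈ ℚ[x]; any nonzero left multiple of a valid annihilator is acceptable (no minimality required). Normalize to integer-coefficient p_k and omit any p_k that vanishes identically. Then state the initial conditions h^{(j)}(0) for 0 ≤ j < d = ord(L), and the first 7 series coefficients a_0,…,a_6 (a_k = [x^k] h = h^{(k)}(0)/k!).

f: a_k = 1, 1, 1/2, 1/6, 1/24, 1/120, 1/720, …
L₀ from L_f via x↦r, Dx↦r'^{-1}Dx.
Derive L from L₀ (diff closure).
L = (-1 - 2·x) + (-1 - 2·x - x^2)·Dx  (order 1).
h: a_k = 1, -1, 1/2, 1/6, -19/24, 151/120, -1091/720, …
ICs: h(0) = 1.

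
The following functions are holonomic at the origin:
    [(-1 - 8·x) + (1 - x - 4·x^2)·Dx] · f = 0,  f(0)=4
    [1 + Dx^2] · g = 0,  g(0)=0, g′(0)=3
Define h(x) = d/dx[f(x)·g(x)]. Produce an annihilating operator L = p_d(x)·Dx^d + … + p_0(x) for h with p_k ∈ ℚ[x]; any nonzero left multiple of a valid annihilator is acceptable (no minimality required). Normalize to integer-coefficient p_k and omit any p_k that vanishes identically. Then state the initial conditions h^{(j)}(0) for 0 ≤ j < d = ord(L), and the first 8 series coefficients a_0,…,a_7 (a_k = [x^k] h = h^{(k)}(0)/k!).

L = (159 - 2·x - 7·x^2 + 8·x^3 + 16·x^4) + (22 + 178·x + 24·x^2 + 64·x^3)·Dx + (-7 + 6·x + 25·x^2 + 8·x^3 + 16·x^4)·Dx^2  (order 2).
h: a_k = 12, 24, 174, 424, 3381/2, 22863/5, 888089/60, 4336834/105, …
ICs: h(0) = 12, h′(0) = 24.

f: a_k = 4, 4, 20, 36, 116, 260, 724, 1764, …
g: a_k = 0, 3, 0, -1/2, 0, 1/40, 0, -1/1680, …
L₀ := L_f ⊗_s L_g (sym. prod.), ord ≤ 2.
h=h₀': d/dx-closure on L₀ ⇒ L.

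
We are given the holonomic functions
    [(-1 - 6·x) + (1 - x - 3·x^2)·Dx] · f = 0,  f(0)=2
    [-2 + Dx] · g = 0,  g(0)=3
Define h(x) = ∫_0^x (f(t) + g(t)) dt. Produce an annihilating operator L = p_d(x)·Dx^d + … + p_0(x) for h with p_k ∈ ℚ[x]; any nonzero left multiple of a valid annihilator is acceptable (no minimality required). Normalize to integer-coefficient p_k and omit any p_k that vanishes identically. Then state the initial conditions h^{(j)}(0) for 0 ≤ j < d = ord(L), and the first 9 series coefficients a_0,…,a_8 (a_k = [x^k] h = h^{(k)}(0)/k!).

f: a_k = 2, 2, 8, 14, 38, 80, 194, 434, 1016, …
g: a_k = 3, 6, 6, 4, 2, 4/5, 4/15, 8/105, 2/105, …
L₀ := lclm(L_f,L_g); ord L₀ ≤ 1+1.
Integrate: L := L₀·Dx.
L = (-12 - 16·x - 144·x^2 - 72·x^3)·Dx + (4 + 26·x + 74·x^2 - 24·x^3 - 36·x^4)·Dx^2 + (1 - 9·x - x^2 + 30·x^3 + 18·x^4)·Dx^3  (order 3).
h: a_k = 0, 5, 4, 14/3, 9/2, 8, 202/15, 2914/105, 22789/420, …
ICs: h(0) = 0, h′(0) = 5, h′′(0) = 8.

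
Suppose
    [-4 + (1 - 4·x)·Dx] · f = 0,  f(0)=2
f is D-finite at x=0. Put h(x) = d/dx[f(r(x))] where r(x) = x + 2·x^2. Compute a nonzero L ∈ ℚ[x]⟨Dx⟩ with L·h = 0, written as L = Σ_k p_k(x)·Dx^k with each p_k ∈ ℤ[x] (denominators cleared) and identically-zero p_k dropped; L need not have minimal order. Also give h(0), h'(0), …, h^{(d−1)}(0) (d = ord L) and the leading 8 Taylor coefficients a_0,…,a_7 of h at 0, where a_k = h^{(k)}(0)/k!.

f: a_k = 2, 8, 32, 128, 512, 2048, 8192, 32768, …
Substitute x→r, Dx→(1/r')Dx; clear ⇒ L₀.
h₀' ⇒ L via d/dx closure of L₀.
L = (12 + 48·x + 96·x^2) + (-1 + 24·x^2 + 32·x^3)·Dx  (order 1).
h: a_k = 8, 96, 768, 5632, 38400, 251904, 1605632, 10027008, …
ICs: h(0) = 8.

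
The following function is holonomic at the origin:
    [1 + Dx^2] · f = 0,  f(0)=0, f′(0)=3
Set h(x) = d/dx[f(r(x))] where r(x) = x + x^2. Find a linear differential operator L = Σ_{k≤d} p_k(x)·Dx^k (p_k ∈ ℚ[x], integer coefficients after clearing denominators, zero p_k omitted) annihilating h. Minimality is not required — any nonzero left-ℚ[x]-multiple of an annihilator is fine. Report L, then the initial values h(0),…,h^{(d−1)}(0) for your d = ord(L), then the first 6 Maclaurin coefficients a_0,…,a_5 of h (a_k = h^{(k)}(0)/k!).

f: a_k = 0, 3, 0, -1/2, 0, 1/40, …
h₀=f(r): pull back L_f along r ⇒ L₀.
h₀' ⇒ L via d/dx closure of L₀.
L = (13 + 8·x + 24·x^2 + 32·x^3 + 16·x^4) + (-6 - 12·x)·Dx + (1 + 4·x + 4·x^2)·Dx^2  (order 2).
h: a_k = 3, 6, -3/2, -6, -59/8, -9/4, …
ICs: h(0) = 3, h′(0) = 6.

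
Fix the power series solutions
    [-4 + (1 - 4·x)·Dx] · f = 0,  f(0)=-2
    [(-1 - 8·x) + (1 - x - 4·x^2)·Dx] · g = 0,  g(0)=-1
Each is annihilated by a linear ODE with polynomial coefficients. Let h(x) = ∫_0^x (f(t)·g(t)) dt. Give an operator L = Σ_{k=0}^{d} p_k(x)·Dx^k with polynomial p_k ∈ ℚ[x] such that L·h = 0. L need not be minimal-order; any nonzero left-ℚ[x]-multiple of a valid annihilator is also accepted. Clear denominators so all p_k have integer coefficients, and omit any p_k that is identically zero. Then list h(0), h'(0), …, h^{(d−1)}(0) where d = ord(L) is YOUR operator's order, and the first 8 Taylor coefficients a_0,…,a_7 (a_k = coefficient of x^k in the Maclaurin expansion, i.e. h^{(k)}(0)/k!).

L = (-5 + 48·x^2)·Dx + (1 - 5·x + 16·x^3)·Dx^2  (order 2).
h: a_k = 0, 2, 5, 50/3, 109/2, 186, 1925/3, 15762/7, …
ICs: h(0) = 0, h′(0) = 2.

f: a_k = -2, -8, -32, -128, -512, -2048, -8192, -32768, …
g: a_k = -1, -1, -5, -9, -29, -65, -181, -441, …
Sym-product of L_f,L_g gives L₀ (≤ ord 1).
h=∫h₀ ⇒ L = L₀·Dx.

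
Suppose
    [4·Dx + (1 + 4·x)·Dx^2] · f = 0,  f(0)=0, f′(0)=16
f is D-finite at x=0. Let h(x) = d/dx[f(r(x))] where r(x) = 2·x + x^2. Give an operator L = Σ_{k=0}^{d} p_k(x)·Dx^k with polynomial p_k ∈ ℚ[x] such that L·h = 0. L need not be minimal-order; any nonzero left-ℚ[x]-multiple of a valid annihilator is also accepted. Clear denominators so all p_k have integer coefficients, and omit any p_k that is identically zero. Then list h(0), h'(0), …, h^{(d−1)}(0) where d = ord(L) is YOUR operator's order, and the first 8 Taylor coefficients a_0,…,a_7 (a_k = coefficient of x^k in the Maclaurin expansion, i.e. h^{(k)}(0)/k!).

L = (7 + 8·x + 4·x^2) + (1 + 9·x + 12·x^2 + 4·x^3)·Dx  (order 1).
h: a_k = 32, -224, 1664, -12416, 92672, -691712, 5163008, -38537216, …
ICs: h(0) = 32.

f: a_k = 0, 16, -32, 256/3, -256, 4096/5, -8192/3, 65536/7, …
Change of var in L_f (x↦r) gives L₀.
h₀' ⇒ L via d/dx closure of L₀.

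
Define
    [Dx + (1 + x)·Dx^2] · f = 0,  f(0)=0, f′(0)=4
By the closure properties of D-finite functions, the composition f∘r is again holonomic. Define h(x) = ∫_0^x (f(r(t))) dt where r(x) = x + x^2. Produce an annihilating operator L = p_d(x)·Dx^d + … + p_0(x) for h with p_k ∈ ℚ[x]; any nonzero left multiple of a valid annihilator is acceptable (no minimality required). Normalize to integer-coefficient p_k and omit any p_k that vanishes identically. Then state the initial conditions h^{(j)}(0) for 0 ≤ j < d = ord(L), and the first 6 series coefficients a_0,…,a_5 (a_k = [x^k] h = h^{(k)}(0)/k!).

f: a_k = 0, 4, -2, 4/3, -1, 4/5, …
L₀ from L_f via x↦r, Dx↦r'^{-1}Dx.
h=∫h₀ ⇒ L = L₀·Dx.
L = (-1 + 2·x + 2·x^2)·Dx^2 + (1 + 3·x + 3·x^2 + 2·x^3)·Dx^3  (order 3).
h: a_k = 0, 0, 2, 2/3, -2/3, 1/5, …
ICs: h(0) = 0, h′(0) = 0, h′′(0) = 4.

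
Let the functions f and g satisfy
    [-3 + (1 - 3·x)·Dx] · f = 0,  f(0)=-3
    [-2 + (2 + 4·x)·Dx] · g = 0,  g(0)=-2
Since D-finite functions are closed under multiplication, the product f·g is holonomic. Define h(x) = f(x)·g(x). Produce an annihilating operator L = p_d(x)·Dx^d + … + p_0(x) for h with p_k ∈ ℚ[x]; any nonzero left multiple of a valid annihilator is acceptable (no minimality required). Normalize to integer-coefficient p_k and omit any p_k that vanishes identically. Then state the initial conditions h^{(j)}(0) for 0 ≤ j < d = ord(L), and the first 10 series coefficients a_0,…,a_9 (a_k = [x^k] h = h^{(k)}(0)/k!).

L = (4 + 3·x) + (-1 + x + 6·x^2)·Dx  (order 1).
h: a_k = 6, 24, 69, 210, 2505/4, 1884, 45153/8, 67779/4, 3252105/64, 2439615/16, …
ICs: h(0) = 6.

f: a_k = -3, -9, -27, -81, -243, -729, -2187, -6561, -19683, -59049, …
g: a_k = -2, -2, 1, -1, 5/4, -7/4, 21/8, -33/8, 429/64, -715/64, …
f·g: L₀ = L_f ⊗_s L_g, ord ≤ 1·1.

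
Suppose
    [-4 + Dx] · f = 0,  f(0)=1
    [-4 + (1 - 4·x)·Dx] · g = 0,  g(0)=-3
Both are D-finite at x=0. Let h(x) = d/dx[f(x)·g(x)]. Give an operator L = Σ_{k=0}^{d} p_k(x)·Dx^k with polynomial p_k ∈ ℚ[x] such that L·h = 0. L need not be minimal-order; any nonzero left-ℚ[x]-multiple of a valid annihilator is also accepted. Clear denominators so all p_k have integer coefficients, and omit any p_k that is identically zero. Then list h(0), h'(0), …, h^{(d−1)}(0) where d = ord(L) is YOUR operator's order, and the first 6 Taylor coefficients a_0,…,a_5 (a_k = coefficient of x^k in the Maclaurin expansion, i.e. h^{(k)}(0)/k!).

L = (10 - 32·x + 32·x^2) + (-1 + 6·x - 8·x^2)·Dx  (order 1).
h: a_k = -24, -240, -1536, -8320, -41728, -1001984/5, …
ICs: h(0) = -24.

f: a_k = 1, 4, 8, 32/3, 32/3, 128/15, …
g: a_k = -3, -12, -48, -192, -768, -3072, …
Sym-product of L_f,L_g gives L₀ (≤ ord 1).
h₀' ⇒ L via d/dx closure of L₀.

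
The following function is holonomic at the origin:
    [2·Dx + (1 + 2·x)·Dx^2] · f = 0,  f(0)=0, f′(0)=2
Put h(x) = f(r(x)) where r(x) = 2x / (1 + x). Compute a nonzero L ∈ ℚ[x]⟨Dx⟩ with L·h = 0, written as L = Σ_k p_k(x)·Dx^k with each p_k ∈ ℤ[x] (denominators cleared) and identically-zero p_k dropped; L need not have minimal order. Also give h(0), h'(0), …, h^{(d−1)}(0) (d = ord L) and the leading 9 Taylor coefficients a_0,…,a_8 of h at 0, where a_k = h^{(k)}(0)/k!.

L = (6 + 10·x)·Dx + (1 + 6·x + 5·x^2)·Dx^2  (order 2).
h: a_k = 0, 4, -12, 124/3, -156, 3124/5, -2604, 78124/7, -48828, …
ICs: h(0) = 0, h′(0) = 4.

f: a_k = 0, 2, -2, 8/3, -4, 32/5, -32/3, 128/7, -32, …
Change of var in L_f (x↦r) gives L₀.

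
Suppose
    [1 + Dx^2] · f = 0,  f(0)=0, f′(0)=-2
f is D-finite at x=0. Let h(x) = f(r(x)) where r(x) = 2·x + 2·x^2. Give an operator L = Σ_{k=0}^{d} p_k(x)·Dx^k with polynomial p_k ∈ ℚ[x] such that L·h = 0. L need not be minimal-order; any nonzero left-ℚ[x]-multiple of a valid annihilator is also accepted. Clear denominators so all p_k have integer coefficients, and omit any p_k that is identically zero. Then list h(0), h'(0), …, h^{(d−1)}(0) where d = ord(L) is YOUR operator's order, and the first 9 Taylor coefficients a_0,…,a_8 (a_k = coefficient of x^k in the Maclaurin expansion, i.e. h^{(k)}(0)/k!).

L = (4 + 24·x + 48·x^2 + 32·x^3) - 2·Dx + (1 + 2·x)·Dx^2  (order 2).
h: a_k = 0, -4, -4, 8/3, 8, 112/15, 0, -1664/315, -224/45, …
ICs: h(0) = 0, h′(0) = -4.

f: a_k = 0, -2, 0, 1/3, 0, -1/60, 0, 1/2520, 0, …
Substitute x→r, Dx→(1/r')Dx; clear ⇒ L₀.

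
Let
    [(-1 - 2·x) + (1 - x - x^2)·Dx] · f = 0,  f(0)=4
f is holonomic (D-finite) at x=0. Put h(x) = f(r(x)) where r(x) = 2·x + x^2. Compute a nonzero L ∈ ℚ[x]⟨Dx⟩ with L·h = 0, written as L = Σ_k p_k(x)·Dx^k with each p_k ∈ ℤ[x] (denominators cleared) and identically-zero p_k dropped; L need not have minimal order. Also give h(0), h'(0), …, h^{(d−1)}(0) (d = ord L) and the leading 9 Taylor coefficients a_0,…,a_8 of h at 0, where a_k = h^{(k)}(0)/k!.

f: a_k = 4, 4, 8, 12, 20, 32, 52, 84, 136, …
h₀=f(r): pull back L_f along r ⇒ L₀.
L = (2 + 10·x + 12·x^2 + 4·x^3) + (-1 + 2·x + 5·x^2 + 4·x^3 + x^4)·Dx  (order 1).
h: a_k = 4, 8, 36, 128, 472, 1736, 6380, 23456, 86228, …
ICs: h(0) = 4.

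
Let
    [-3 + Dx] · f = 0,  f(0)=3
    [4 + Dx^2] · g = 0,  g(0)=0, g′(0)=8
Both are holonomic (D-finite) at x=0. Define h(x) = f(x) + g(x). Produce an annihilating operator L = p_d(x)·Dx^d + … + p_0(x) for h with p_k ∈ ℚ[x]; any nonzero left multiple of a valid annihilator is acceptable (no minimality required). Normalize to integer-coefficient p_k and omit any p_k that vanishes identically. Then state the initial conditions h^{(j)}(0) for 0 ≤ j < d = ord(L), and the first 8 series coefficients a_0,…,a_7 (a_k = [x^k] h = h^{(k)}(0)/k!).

f: a_k = 3, 9, 27/2, 27/2, 81/8, 243/40, 243/80, 729/560, …
g: a_k = 0, 8, 0, -16/3, 0, 16/15, 0, -32/315, …
Sum ⇒ L₀ = lclm(L_f,L_g) in ℚ(x)⟨Dx⟩.
L = -12 + 4·Dx - 3·Dx^2 + Dx^3  (order 3).
h: a_k = 3, 17, 27/2, 49/6, 81/8, 857/120, 243/80, 6049/5040, …
ICs: h(0) = 3, h′(0) = 17, h′′(0) = 27.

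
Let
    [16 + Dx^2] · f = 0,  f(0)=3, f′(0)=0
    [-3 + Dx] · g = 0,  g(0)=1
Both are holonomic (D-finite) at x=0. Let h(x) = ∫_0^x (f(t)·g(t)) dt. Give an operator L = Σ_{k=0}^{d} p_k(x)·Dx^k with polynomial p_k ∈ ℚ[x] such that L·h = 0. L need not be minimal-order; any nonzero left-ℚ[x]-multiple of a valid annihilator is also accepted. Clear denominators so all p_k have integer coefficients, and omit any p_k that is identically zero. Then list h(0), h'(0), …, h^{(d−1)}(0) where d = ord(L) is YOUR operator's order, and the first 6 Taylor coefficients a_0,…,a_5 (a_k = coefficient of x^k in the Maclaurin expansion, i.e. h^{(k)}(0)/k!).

f: a_k = 3, 0, -24, 0, 32, 0, …
g: a_k = 1, 3, 9/2, 9/2, 27/8, 81/40, …
Sym-product of L_f,L_g gives L₀ (≤ ord 2).
h=∫₀ˣh₀: take L = L₀·Dx.
L = 25·Dx - 6·Dx^2 + Dx^3  (order 3).
h: a_k = 0, 3, 9/2, -7/2, -117/8, -527/40, …
ICs: h(0) = 0, h′(0) = 3, h′′(0) = 9.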